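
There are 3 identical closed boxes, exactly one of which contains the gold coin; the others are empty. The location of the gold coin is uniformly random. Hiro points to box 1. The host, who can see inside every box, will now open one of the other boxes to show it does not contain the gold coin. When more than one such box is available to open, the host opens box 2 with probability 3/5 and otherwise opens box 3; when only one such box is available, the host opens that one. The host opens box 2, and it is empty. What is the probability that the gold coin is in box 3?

Apply Bayes' rule, conditioning on where the gold coin actually is.
If it is in box 1 (prior 1/3): box 2 is available, opened with probability 3/5; weight (1/3)·(3/5) = 1/5.
If it is in box 2 (prior 1/3): the host opened box 2, so this case is ruled out; weight (1/3)·0 = 0.
If it is in box 3 (prior 1/3): only box 2 is available, probability 1; weight (1/3)·1 = 1/3.
The weights sum to 8/15.
So P(the gold coin in box 3 | the host opened box 2) = (1/3) / (8/15) = 5/8.

5/8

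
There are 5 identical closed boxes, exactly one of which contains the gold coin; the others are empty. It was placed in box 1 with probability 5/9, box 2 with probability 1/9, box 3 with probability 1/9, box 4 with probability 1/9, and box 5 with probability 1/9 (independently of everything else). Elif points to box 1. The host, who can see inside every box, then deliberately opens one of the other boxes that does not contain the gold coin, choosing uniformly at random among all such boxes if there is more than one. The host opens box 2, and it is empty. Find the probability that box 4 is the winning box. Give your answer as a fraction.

4/27

Apply Bayes' rule, conditioning on where the gold coin actually is.
If it is in box 1 (prior 5/9): the host has 4 equally likely choices, so probability 1/4; weight (5/9)·(1/4) = 5/36.
If it is in box 2 (prior 1/9): the host opened box 2, so this case is ruled out; weight (1/9)·0 = 0.
If it is in any of boxes 3, 4, and 5 (prior 1/9 each): the host has 3 equally likely choices, so probability 1/3; weight (1/9)·(1/3) = 1/27 each.
The weights sum to 1/4.
So P(the gold coin in box 4 | the host opened box 2) = (1/27) / (1/4) = 4/27.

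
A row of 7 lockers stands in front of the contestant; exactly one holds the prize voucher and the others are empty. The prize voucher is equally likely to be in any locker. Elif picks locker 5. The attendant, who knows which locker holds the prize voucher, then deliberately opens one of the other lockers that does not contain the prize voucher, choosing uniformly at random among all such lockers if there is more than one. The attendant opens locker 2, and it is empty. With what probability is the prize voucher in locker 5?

Apply Bayes' rule, conditioning on where the prize voucher actually is.
If it is in any of lockers 1, 3, 4, 6, and 7 (prior 1/7 each): the attendant has 5 equally likely choices, so probability 1/5; weight (1/7)·(1/5) = 1/35 each.
If it is in locker 2 (prior 1/7): the attendant opened locker 2, so this case is ruled out; weight (1/7)·0 = 0.
If it is in locker 5 (prior 1/7): the attendant has 6 equally likely choices, so probability 1/6; weight (1/7)·(1/6) = 1/42.
The weights sum to 1/6.
So P(the prize voucher in locker 5 | the attendant opened locker 2) = (1/42) / (1/6) = 1/7.

1/7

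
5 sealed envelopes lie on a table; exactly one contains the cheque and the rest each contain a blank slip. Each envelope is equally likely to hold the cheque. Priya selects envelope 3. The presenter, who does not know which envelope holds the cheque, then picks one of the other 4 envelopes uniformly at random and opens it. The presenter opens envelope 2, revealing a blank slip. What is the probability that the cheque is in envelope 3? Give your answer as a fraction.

Because the presenter chose which envelope to open without knowing where the cheque is, the choice is independent of the prize location. Learning that envelope 2 does not hold the cheque simply rules out that one location and leaves the remaining 4 envelopes still equally likely by symmetry.
So P(the cheque in envelope 3) = 1/4.

1/4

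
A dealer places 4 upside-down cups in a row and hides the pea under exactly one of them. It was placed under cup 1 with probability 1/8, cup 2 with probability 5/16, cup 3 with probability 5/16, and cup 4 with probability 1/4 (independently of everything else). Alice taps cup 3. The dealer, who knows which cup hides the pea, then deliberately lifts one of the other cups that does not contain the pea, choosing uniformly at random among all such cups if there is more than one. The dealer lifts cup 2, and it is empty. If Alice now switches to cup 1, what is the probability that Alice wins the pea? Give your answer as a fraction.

3/14

Consider each possible location of the pea in turn.
If it is under cup 1 (prior 1/8): the dealer has 2 equally likely choices, so probability 1/2; weight (1/8)·(1/2) = 1/16.
If it is under cup 2 (prior 5/16): the dealer opened cup 2, so this case is ruled out; weight (5/16)·0 = 0.
If it is under cup 3 (prior 5/16): the dealer has 3 equally likely choices, so probability 1/3; weight (5/16)·(1/3) = 5/48.
If it is under cup 4 (prior 1/4): the dealer has 2 equally likely choices, so probability 1/2; weight (1/4)·(1/2) = 1/8.
The weights sum to 7/24.
So P(the pea under cup 1 | the dealer opened cup 2) = (1/16) / (7/24) = 3/14.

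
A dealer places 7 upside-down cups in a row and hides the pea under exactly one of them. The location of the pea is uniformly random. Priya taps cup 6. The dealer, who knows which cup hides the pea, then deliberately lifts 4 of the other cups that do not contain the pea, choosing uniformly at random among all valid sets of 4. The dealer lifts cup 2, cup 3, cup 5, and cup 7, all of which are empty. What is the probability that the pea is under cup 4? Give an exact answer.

3/7

Apply Bayes' rule, conditioning on where the pea actually is.
If it is under either of cups 1 and 4 (prior 1/7 each): the dealer has 5 equally likely choices, so probability 1/5; weight (1/7)·(1/5) = 1/35 each.
If it is under any of cups 2, 3, 5, and 7 (prior 1/7 each): that cup was opened and seen not to hold the prize — ruled out; weight (1/7)·0 = 0 each.
If it is under cup 6 (prior 1/7): the dealer has 15 equally likely choices, so probability 1/15; weight (1/7)·(1/15) = 1/105.
The weights sum to 1/15.
So P(the pea under cup 4 | the dealer opened cup 2, cup 3, cup 5, and cup 7) = (1/35) / (1/15) = 3/7.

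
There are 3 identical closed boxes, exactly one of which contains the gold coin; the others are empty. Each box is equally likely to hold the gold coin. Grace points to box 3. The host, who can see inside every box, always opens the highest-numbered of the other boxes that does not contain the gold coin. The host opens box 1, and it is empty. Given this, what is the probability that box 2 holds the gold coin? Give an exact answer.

Condition on the true location of the gold coin.
If it is in box 1 (prior 1/3): the host opened box 1, so this case is ruled out; weight (1/3)·0 = 0.
If it is in box 2 (prior 1/3): box 1 is the highest-numbered option available, probability 1; weight (1/3)·1 = 1/3.
If it is in box 3 (prior 1/3): the host would have opened box 2 instead, probability 0; weight (1/3)·0 = 0.
The weights sum to 1/3.
So P(the gold coin in box 2 | the host opened box 1) = (1/3) / (1/3) = 1.

1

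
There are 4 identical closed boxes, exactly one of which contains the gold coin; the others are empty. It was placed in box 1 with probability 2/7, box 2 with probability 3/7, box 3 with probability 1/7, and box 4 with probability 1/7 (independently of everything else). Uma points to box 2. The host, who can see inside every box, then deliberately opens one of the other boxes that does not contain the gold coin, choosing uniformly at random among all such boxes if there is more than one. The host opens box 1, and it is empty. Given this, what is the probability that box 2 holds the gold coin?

1/2

Condition on the true location of the gold coin.
If it is in box 1 (prior 2/7): the host opened box 1, so this case is ruled out; weight (2/7)·0 = 0.
If it is in box 2 (prior 3/7): the host has 3 equally likely choices, so probability 1/3; weight (3/7)·(1/3) = 1/7.
If it is in either of boxes 3 and 4 (prior 1/7 each): the host has 2 equally likely choices, so probability 1/2; weight (1/7)·(1/2) = 1/14 each.
The weights sum to 2/7.
So P(the gold coin in box 2 | the host opened box 1) = (1/7) / (2/7) = 1/2.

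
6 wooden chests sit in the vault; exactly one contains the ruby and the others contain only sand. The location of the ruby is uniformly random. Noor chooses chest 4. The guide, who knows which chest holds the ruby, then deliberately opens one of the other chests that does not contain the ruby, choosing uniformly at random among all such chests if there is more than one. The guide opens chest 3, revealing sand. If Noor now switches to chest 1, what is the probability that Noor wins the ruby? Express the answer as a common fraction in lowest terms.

Condition on the true location of the ruby.
If it is in any of chests 1, 2, 5, and 6 (prior 1/6 each): the guide has 4 equally likely choices, so probability 1/4; weight (1/6)·(1/4) = 1/24 each.
If it is in chest 3 (prior 1/6): the guide opened chest 3, so this case is ruled out; weight (1/6)·0 = 0.
If it is in chest 4 (prior 1/6): the guide has 5 equally likely choices, so probability 1/5; weight (1/6)·(1/5) = 1/30.
The weights sum to 1/5.
So P(the ruby in chest 1 | the guide opened chest 3) = (1/24) / (1/5) = 5/24.

5/24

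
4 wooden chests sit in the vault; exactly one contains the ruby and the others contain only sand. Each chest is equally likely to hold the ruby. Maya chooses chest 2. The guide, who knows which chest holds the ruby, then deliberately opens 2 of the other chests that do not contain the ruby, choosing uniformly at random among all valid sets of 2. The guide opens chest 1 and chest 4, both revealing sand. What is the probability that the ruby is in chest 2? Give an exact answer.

Apply Bayes' rule, conditioning on where the ruby actually is.
If it is in either of chests 1 and 4 (prior 1/4 each): that chest was opened and seen not to hold the prize — ruled out; weight (1/4)·0 = 0 each.
If it is in chest 2 (prior 1/4): the guide has 3 equally likely choices, so probability 1/3; weight (1/4)·(1/3) = 1/12.
If it is in chest 3 (prior 1/4): the guide has no choice, probability 1; weight (1/4)·1 = 1/4.
The weights sum to 1/3.
So P(the ruby in chest 2 | the guide opened chest 1 and chest 4) = (1/12) / (1/3) = 1/4.

1/4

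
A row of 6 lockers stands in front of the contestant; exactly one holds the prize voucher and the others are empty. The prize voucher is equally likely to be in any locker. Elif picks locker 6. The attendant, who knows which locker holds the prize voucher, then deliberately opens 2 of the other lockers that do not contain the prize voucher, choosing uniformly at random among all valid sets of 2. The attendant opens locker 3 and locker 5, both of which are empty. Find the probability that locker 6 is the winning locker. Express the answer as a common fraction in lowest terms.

Apply Bayes' rule, conditioning on where the prize voucher actually is.
If it is in any of lockers 1, 2, and 4 (prior 1/6 each): the attendant has 6 equally likely choices, so probability 1/6; weight (1/6)·(1/6) = 1/36 each.
If it is in either of lockers 3 and 5 (prior 1/6 each): that locker was opened and seen not to hold the prize — ruled out; weight (1/6)·0 = 0 each.
If it is in locker 6 (prior 1/6): the attendant has 10 equally likely choices, so probability 1/10; weight (1/6)·(1/10) = 1/60.
The weights sum to 1/10.
So P(the prize voucher in locker 6 | the attendant opened locker 3 and locker 5) = (1/60) / (1/10) = 1/6.

1/6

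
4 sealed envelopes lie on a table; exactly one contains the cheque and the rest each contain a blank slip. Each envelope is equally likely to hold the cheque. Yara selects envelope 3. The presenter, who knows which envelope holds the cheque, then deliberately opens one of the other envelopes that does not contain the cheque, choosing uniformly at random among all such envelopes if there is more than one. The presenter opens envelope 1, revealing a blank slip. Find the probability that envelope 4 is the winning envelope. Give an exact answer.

3/8

Consider each possible location of the cheque in turn.
If it is in envelope 1 (prior 1/4): the presenter opened envelope 1, so this case is ruled out; weight (1/4)·0 = 0.
If it is in either of envelopes 2 and 4 (prior 1/4 each): the presenter has 2 equally likely choices, so probability 1/2; weight (1/4)·(1/2) = 1/8 each.
If it is in envelope 3 (prior 1/4): the presenter has 3 equally likely choices, so probability 1/3; weight (1/4)·(1/3) = 1/12.
The weights sum to 1/3.
So P(the cheque in envelope 4 | the presenter opened envelope 1) = (1/8) / (1/3) = 3/8.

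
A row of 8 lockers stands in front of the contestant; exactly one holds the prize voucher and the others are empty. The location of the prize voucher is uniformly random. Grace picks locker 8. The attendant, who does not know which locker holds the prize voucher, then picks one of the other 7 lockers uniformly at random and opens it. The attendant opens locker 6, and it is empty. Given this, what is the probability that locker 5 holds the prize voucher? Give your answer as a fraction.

Apply Bayes' rule, conditioning on where the prize voucher actually is.
If it is in any of lockers 1, 2, 3, 4, 5, 7, and 8 (prior 1/8 each): the attendant picks locker 6 with probability 1/7 regardless, and it is not the prize; weight (1/8)·(1/7) = 1/56 each.
If it is in locker 6 (prior 1/8): the attendant opened locker 6, so this case is ruled out; weight (1/8)·0 = 0.
The weights sum to 1/8.
So P(the prize voucher in locker 5 | the attendant opened locker 6) = (1/56) / (1/8) = 1/7.

1/7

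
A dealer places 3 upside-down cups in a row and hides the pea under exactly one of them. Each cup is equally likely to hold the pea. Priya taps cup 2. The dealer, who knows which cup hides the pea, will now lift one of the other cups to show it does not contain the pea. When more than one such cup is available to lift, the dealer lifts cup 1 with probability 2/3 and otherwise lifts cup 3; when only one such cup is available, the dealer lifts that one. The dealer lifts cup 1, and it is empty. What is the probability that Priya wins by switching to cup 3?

3/5

Consider each possible location of the pea in turn.
If it is under cup 1 (prior 1/3): the dealer opened cup 1, so this case is ruled out; weight (1/3)·0 = 0.
If it is under cup 2 (prior 1/3): cup 1 is available, opened with probability 2/3; weight (1/3)·(2/3) = 2/9.
If it is under cup 3 (prior 1/3): only cup 1 is available, probability 1; weight (1/3)·1 = 1/3.
The weights sum to 5/9.
So P(the pea under cup 3 | the dealer opened cup 1) = (1/3) / (5/9) = 3/5.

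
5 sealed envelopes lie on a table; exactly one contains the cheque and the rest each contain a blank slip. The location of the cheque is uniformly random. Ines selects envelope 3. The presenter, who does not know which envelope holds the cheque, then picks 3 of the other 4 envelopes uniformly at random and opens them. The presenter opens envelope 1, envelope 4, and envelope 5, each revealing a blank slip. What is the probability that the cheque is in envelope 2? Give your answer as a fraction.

Consider each possible location of the cheque in turn.
If it is in any of envelopes 1, 4, and 5 (prior 1/5 each): that envelope was opened and seen not to hold the prize — ruled out; weight (1/5)·0 = 0 each.
If it is in either of envelopes 2 and 3 (prior 1/5 each): the presenter picks exactly this set with probability 1/4 regardless, and none is the prize; weight (1/5)·(1/4) = 1/20 each.
The weights sum to 1/10.
So P(the cheque in envelope 2 | the presenter opened envelope 1, envelope 4, and envelope 5) = (1/20) / (1/10) = 1/2.

1/2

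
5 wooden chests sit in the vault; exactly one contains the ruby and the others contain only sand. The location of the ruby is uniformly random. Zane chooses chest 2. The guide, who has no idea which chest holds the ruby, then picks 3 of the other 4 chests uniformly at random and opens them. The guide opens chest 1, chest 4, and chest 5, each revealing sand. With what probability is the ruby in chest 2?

1/2

Consider each possible location of the ruby in turn.
If it is in any of chests 1, 4, and 5 (prior 1/5 each): that chest was opened and seen not to hold the prize — ruled out; weight (1/5)·0 = 0 each.
If it is in either of chests 2 and 3 (prior 1/5 each): the guide picks exactly this set with probability 1/4 regardless, and none is the prize; weight (1/5)·(1/4) = 1/20 each.
The weights sum to 1/10.
So P(the ruby in chest 2 | the guide opened chest 1, chest 4, and chest 5) = (1/20) / (1/10) = 1/2.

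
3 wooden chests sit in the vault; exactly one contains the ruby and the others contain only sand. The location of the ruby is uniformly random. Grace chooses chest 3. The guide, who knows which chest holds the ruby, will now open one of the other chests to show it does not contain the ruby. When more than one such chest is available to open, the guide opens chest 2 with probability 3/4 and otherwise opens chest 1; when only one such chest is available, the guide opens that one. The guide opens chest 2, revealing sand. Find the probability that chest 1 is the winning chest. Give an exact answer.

4/7

Condition on the true location of the ruby.
If it is in chest 1 (prior 1/3): only chest 2 is available, probability 1; weight (1/3)·1 = 1/3.
If it is in chest 2 (prior 1/3): the guide opened chest 2, so this case is ruled out; weight (1/3)·0 = 0.
If it is in chest 3 (prior 1/3): chest 2 is available, opened with probability 3/4; weight (1/3)·(3/4) = 1/4.
The weights sum to 7/12.
So P(the ruby in chest 1 | the guide opened chest 2) = (1/3) / (7/12) = 4/7.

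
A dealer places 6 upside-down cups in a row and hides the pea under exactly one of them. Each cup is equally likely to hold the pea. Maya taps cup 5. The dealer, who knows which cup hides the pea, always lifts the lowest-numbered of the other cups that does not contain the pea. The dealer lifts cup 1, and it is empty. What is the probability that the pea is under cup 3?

1/5

Apply Bayes' rule, conditioning on where the pea actually is.
If it is under cup 1 (prior 1/6): the dealer opened cup 1, so this case is ruled out; weight (1/6)·0 = 0.
If it is under any of cups 2, 3, 4, 5, and 6 (prior 1/6 each): cup 1 is the lowest-numbered option available, probability 1; weight (1/6)·1 = 1/6 each.
The weights sum to 5/6.
So P(the pea under cup 3 | the dealer opened cup 1) = (1/6) / (5/6) = 1/5.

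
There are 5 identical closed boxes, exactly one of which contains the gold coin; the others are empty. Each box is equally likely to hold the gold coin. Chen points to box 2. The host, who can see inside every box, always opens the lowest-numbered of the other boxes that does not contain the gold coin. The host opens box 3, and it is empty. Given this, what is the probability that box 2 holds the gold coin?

0

Consider each possible location of the gold coin in turn.
If it is in box 1 (prior 1/5): box 3 is the lowest-numbered option available, probability 1; weight (1/5)·1 = 1/5.
If it is in any of boxes 2, 4, and 5 (prior 1/5 each): the host would have opened box 1 instead, probability 0; weight (1/5)·0 = 0 each.
If it is in box 3 (prior 1/5): the host opened box 3, so this case is ruled out; weight (1/5)·0 = 0.
The weights sum to 1/5.
So P(the gold coin in box 2 | the host opened box 3) = 0 / (1/5) = 0.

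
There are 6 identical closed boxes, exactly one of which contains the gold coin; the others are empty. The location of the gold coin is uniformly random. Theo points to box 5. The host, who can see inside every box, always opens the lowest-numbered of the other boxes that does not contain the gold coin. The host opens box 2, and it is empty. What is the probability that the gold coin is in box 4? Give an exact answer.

0

Condition on the true location of the gold coin.
If it is in box 1 (prior 1/6): box 2 is the lowest-numbered option available, probability 1; weight (1/6)·1 = 1/6.
If it is in box 2 (prior 1/6): the host opened box 2, so this case is ruled out; weight (1/6)·0 = 0.
If it is in any of boxes 3, 4, 5, and 6 (prior 1/6 each): the host would have opened box 1 instead, probability 0; weight (1/6)·0 = 0 each.
The weights sum to 1/6.
So P(the gold coin in box 4 | the host opened box 2) = 0 / (1/6) = 0.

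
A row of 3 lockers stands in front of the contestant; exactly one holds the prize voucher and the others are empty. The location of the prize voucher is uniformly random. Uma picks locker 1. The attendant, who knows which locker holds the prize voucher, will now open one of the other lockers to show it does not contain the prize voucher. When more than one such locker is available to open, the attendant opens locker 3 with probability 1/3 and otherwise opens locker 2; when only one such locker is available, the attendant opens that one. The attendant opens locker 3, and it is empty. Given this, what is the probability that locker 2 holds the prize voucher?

Consider each possible location of the prize voucher in turn.
If it is in locker 1 (prior 1/3): locker 3 is available, opened with probability 1/3; weight (1/3)·(1/3) = 1/9.
If it is in locker 2 (prior 1/3): only locker 3 is available, probability 1; weight (1/3)·1 = 1/3.
If it is in locker 3 (prior 1/3): the attendant opened locker 3, so this case is ruled out; weight (1/3)·0 = 0.
The weights sum to 4/9.
So P(the prize voucher in locker 2 | the attendant opened locker 3) = (1/3) / (4/9) = 3/4.

3/4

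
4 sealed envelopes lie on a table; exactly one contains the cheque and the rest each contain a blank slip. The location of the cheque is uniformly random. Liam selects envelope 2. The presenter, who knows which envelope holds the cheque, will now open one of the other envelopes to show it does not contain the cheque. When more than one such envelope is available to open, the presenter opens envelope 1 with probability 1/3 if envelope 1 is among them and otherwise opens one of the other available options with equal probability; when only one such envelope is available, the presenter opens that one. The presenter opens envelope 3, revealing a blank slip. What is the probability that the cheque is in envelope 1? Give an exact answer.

Consider each possible location of the cheque in turn.
If it is in envelope 1 (prior 1/4): envelope 1 holds the prize so is unavailable; the presenter chooses uniformly among the 2 others, probability 1/2; weight (1/4)·(1/2) = 1/8.
If it is in envelope 2 (prior 1/4): envelope 1 is available but not opened; envelope 3 gets probability (1 − 1/3)/2 = 1/3; weight (1/4)·(1/3) = 1/12.
If it is in envelope 3 (prior 1/4): the presenter opened envelope 3, so this case is ruled out; weight (1/4)·0 = 0.
If it is in envelope 4 (prior 1/4): envelope 1 is available but not opened, probability 2/3; weight (1/4)·(2/3) = 1/6.
The weights sum to 3/8.
So P(the cheque in envelope 1 | the presenter opened envelope 3) = (1/8) / (3/8) = 1/3.

1/3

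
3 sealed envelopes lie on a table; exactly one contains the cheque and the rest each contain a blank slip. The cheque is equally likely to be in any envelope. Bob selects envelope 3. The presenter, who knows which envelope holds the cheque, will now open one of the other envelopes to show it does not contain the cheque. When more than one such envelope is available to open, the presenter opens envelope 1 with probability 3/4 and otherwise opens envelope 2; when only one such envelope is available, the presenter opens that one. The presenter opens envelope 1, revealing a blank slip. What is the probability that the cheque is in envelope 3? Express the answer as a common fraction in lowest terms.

3/7

Apply Bayes' rule, conditioning on where the cheque actually is.
If it is in envelope 1 (prior 1/3): the presenter opened envelope 1, so this case is ruled out; weight (1/3)·0 = 0.
If it is in envelope 2 (prior 1/3): only envelope 1 is available, probability 1; weight (1/3)·1 = 1/3.
If it is in envelope 3 (prior 1/3): envelope 1 is available, opened with probability 3/4; weight (1/3)·(3/4) = 1/4.
The weights sum to 7/12.
So P(the cheque in envelope 3 | the presenter opened envelope 1) = (1/4) / (7/12) = 3/7.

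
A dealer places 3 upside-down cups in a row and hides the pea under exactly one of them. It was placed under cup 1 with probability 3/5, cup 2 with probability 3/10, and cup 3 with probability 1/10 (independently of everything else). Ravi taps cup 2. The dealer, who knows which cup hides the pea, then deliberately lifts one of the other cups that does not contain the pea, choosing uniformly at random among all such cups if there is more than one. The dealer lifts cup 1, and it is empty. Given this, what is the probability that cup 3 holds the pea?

2/5

Apply Bayes' rule, conditioning on where the pea actually is.
If it is under cup 1 (prior 3/5): the dealer opened cup 1, so this case is ruled out; weight (3/5)·0 = 0.
If it is under cup 2 (prior 3/10): the dealer has 2 equally likely choices, so probability 1/2; weight (3/10)·(1/2) = 3/20.
If it is under cup 3 (prior 1/10): the dealer has no choice, probability 1; weight (1/10)·1 = 1/10.
The weights sum to 1/4.
So P(the pea under cup 3 | the dealer opened cup 1) = (1/10) / (1/4) = 2/5.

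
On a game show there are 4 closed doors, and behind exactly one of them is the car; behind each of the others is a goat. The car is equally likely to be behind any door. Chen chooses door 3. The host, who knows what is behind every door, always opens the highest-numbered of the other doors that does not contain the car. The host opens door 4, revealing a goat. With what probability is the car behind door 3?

1/3

Condition on the true location of the car.
If it is behind any of doors 1, 2, and 3 (prior 1/4 each): door 4 is the highest-numbered option available, probability 1; weight (1/4)·1 = 1/4 each.
If it is behind door 4 (prior 1/4): the host opened door 4, so this case is ruled out; weight (1/4)·0 = 0.
The weights sum to 3/4.
So P(the car behind door 3 | the host opened door 4) = (1/4) / (3/4) = 1/3.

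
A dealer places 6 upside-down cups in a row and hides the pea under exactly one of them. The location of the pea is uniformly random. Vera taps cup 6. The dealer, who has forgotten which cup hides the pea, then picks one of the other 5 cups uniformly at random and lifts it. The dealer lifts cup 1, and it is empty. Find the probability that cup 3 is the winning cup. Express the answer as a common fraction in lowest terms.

1/5

Condition on the true location of the pea.
If it is under cup 1 (prior 1/6): the dealer opened cup 1, so this case is ruled out; weight (1/6)·0 = 0.
If it is under any of cups 2, 3, 4, 5, and 6 (prior 1/6 each): the dealer picks cup 1 with probability 1/5 regardless, and it is not the prize; weight (1/6)·(1/5) = 1/30 each.
The weights sum to 1/6.
So P(the pea under cup 3 | the dealer opened cup 1) = (1/30) / (1/6) = 1/5.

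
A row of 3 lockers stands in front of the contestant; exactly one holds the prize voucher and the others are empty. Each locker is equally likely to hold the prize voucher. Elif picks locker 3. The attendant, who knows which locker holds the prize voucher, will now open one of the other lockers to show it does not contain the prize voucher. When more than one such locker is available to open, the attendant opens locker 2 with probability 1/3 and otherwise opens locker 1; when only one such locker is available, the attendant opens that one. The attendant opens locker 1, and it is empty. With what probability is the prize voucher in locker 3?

2/5

Consider each possible location of the prize voucher in turn.
If it is in locker 1 (prior 1/3): the attendant opened locker 1, so this case is ruled out; weight (1/3)·0 = 0.
If it is in locker 2 (prior 1/3): only locker 1 is available, probability 1; weight (1/3)·1 = 1/3.
If it is in locker 3 (prior 1/3): locker 2 is available but not opened, probability 2/3; weight (1/3)·(2/3) = 2/9.
The weights sum to 5/9.
So P(the prize voucher in locker 3 | the attendant opened locker 1) = (2/9) / (5/9) = 2/5.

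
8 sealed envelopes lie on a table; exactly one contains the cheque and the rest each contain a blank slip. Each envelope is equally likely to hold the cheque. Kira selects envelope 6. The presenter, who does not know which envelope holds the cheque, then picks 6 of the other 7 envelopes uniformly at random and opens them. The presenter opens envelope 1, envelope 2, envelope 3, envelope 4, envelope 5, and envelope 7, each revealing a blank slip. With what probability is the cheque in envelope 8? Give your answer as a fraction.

Apply Bayes' rule, conditioning on where the cheque actually is.
If it is in any of envelopes 1, 2, 3, 4, 5, and 7 (prior 1/8 each): that envelope was opened and seen not to hold the prize — ruled out; weight (1/8)·0 = 0 each.
If it is in either of envelopes 6 and 8 (prior 1/8 each): the presenter picks exactly this set with probability 1/7 regardless, and none is the prize; weight (1/8)·(1/7) = 1/56 each.
The weights sum to 1/28.
So P(the cheque in envelope 8 | the presenter opened envelope 1, envelope 2, envelope 3, envelope 4, envelope 5, and envelope 7) = (1/56) / (1/28) = 1/2.

1/2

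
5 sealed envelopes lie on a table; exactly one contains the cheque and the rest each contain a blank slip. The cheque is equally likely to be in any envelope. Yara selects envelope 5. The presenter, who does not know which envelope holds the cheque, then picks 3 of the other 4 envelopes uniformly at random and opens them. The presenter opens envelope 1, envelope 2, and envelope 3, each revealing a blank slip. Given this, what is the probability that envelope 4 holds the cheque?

1/2

Because the presenter chose which envelopes to open without knowing where the cheque is, the choice is independent of the prize location. Learning that none of the 3 opened envelopes holds the cheque simply rules out those 3 locations and leaves the remaining 2 envelopes still equally likely by symmetry.
So P(the cheque in envelope 4) = 1/2.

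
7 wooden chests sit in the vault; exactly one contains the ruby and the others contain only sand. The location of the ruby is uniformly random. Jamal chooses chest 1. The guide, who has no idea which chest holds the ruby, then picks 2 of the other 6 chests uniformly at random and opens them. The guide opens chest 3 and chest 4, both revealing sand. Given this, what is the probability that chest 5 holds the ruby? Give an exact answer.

Condition on the true location of the ruby.
If it is in any of chests 1, 2, 5, 6, and 7 (prior 1/7 each): the guide picks exactly this set with probability 1/15 regardless, and none is the prize; weight (1/7)·(1/15) = 1/105 each.
If it is in either of chests 3 and 4 (prior 1/7 each): that chest was opened and seen not to hold the prize — ruled out; weight (1/7)·0 = 0 each.
The weights sum to 1/21.
So P(the ruby in chest 5 | the guide opened chest 3 and chest 4) = (1/105) / (1/21) = 1/5.

1/5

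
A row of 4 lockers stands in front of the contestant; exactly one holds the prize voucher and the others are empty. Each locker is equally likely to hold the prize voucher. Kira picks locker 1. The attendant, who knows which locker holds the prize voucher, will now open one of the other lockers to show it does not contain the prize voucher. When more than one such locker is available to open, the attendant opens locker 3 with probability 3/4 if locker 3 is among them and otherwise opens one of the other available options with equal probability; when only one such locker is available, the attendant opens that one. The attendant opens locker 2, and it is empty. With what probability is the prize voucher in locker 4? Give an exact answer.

2/7

Apply Bayes' rule, conditioning on where the prize voucher actually is.
If it is in locker 1 (prior 1/4): locker 3 is available but not opened; locker 2 gets probability (1 − 3/4)/2 = 1/8; weight (1/4)·(1/8) = 1/32.
If it is in locker 2 (prior 1/4): the attendant opened locker 2, so this case is ruled out; weight (1/4)·0 = 0.
If it is in locker 3 (prior 1/4): locker 3 holds the prize so is unavailable; the attendant chooses uniformly among the 2 others, probability 1/2; weight (1/4)·(1/2) = 1/8.
If it is in locker 4 (prior 1/4): locker 3 is available but not opened, probability 1/4; weight (1/4)·(1/4) = 1/16.
The weights sum to 7/32.
So P(the prize voucher in locker 4 | the attendant opened locker 2) = (1/16) / (7/32) = 2/7.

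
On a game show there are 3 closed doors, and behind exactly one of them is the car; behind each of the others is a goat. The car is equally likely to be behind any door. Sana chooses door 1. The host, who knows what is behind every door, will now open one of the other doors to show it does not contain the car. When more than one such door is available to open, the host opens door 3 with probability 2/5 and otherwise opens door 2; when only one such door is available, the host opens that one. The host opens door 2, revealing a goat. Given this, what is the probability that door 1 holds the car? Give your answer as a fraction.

3/8

Apply Bayes' rule, conditioning on where the car actually is.
If it is behind door 1 (prior 1/3): door 3 is available but not opened, probability 3/5; weight (1/3)·(3/5) = 1/5.
If it is behind door 2 (prior 1/3): the host opened door 2, so this case is ruled out; weight (1/3)·0 = 0.
If it is behind door 3 (prior 1/3): only door 2 is available, probability 1; weight (1/3)·1 = 1/3.
The weights sum to 8/15.
So P(the car behind door 1 | the host opened door 2) = (1/5) / (8/15) = 3/8.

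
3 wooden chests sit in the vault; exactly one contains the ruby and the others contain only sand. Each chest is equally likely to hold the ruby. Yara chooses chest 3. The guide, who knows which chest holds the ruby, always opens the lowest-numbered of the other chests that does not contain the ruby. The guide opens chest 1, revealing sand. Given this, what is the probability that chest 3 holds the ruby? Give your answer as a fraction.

1/2

Apply Bayes' rule, conditioning on where the ruby actually is.
If it is in chest 1 (prior 1/3): the guide opened chest 1, so this case is ruled out; weight (1/3)·0 = 0.
If it is in either of chests 2 and 3 (prior 1/3 each): chest 1 is the lowest-numbered option available, probability 1; weight (1/3)·1 = 1/3 each.
The weights sum to 2/3.
So P(the ruby in chest 3 | the guide opened chest 1) = (1/3) / (2/3) = 1/2.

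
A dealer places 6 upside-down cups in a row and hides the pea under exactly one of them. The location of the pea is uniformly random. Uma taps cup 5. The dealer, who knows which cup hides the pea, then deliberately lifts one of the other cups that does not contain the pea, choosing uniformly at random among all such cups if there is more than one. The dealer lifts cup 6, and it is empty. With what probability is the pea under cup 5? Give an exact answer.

Apply Bayes' rule, conditioning on where the pea actually is.
If it is under any of cups 1, 2, 3, and 4 (prior 1/6 each): the dealer has 4 equally likely choices, so probability 1/4; weight (1/6)·(1/4) = 1/24 each.
If it is under cup 5 (prior 1/6): the dealer has 5 equally likely choices, so probability 1/5; weight (1/6)·(1/5) = 1/30.
If it is under cup 6 (prior 1/6): the dealer opened cup 6, so this case is ruled out; weight (1/6)·0 = 0.
The weights sum to 1/5.
So P(the pea under cup 5 | the dealer opened cup 6) = (1/30) / (1/5) = 1/6.

1/6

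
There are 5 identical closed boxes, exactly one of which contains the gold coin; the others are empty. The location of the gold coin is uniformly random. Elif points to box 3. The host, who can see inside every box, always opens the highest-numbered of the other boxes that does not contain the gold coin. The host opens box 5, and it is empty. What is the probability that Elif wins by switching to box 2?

Condition on the true location of the gold coin.
If it is in any of boxes 1, 2, 3, and 4 (prior 1/5 each): box 5 is the highest-numbered option available, probability 1; weight (1/5)·1 = 1/5 each.
If it is in box 5 (prior 1/5): the host opened box 5, so this case is ruled out; weight (1/5)·0 = 0.
The weights sum to 4/5.
So P(the gold coin in box 2 | the host opened box 5) = (1/5) / (4/5) = 1/4.

1/4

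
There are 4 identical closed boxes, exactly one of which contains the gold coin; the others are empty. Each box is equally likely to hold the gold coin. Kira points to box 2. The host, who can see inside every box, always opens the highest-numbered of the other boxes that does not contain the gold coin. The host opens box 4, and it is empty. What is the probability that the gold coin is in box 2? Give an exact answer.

1/3

Condition on the true location of the gold coin.
If it is in any of boxes 1, 2, and 3 (prior 1/4 each): box 4 is the highest-numbered option available, probability 1; weight (1/4)·1 = 1/4 each.
If it is in box 4 (prior 1/4): the host opened box 4, so this case is ruled out; weight (1/4)·0 = 0.
The weights sum to 3/4.
So P(the gold coin in box 2 | the host opened box 4) = (1/4) / (3/4) = 1/3.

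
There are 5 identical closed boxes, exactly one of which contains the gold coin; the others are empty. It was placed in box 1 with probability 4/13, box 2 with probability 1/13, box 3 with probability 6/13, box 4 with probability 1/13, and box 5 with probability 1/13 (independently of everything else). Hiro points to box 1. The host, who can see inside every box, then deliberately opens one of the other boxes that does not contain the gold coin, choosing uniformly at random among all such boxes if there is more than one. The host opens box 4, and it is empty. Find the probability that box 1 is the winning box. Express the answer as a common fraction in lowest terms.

3/11

Condition on the true location of the gold coin.
If it is in box 1 (prior 4/13): the host has 4 equally likely choices, so probability 1/4; weight (4/13)·(1/4) = 1/13.
If it is in either of boxes 2 and 5 (prior 1/13 each): the host has 3 equally likely choices, so probability 1/3; weight (1/13)·(1/3) = 1/39 each.
If it is in box 3 (prior 6/13): the host has 3 equally likely choices, so probability 1/3; weight (6/13)·(1/3) = 2/13.
If it is in box 4 (prior 1/13): the host opened box 4, so this case is ruled out; weight (1/13)·0 = 0.
The weights sum to 11/39.
So P(the gold coin in box 1 | the host opened box 4) = (1/13) / (11/39) = 3/11.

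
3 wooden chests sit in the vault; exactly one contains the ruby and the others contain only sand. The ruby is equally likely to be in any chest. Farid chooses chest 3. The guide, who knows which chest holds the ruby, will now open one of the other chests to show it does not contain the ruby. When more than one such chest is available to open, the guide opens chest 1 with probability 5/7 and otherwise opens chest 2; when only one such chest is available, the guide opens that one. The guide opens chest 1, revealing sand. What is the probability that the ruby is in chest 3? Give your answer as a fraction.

5/12

Apply Bayes' rule, conditioning on where the ruby actually is.
If it is in chest 1 (prior 1/3): the guide opened chest 1, so this case is ruled out; weight (1/3)·0 = 0.
If it is in chest 2 (prior 1/3): only chest 1 is available, probability 1; weight (1/3)·1 = 1/3.
If it is in chest 3 (prior 1/3): chest 1 is available, opened with probability 5/7; weight (1/3)·(5/7) = 5/21.
The weights sum to 4/7.
So P(the ruby in chest 3 | the guide opened chest 1) = (5/21) / (4/7) = 5/12.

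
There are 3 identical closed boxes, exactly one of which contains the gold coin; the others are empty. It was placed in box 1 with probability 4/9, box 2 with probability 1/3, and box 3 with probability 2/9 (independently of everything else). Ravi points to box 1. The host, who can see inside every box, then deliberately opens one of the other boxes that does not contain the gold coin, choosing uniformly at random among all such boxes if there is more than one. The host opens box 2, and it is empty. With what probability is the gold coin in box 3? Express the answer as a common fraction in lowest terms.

1/2

Condition on the true location of the gold coin.
If it is in box 1 (prior 4/9): the host has 2 equally likely choices, so probability 1/2; weight (4/9)·(1/2) = 2/9.
If it is in box 2 (prior 1/3): the host opened box 2, so this case is ruled out; weight (1/3)·0 = 0.
If it is in box 3 (prior 2/9): the host has no choice, probability 1; weight (2/9)·1 = 2/9.
The weights sum to 4/9.
So P(the gold coin in box 3 | the host opened box 2) = (2/9) / (4/9) = 1/2.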